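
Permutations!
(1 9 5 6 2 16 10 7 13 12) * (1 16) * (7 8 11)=(1 9 5 6 2)(7 13 12 16 10 8 11)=[0, 9, 1, 3, 4, 6, 2, 13, 11, 5, 8, 7, 16, 12, 14, 15, 10]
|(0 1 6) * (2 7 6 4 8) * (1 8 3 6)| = |(0 8 2 7 1 4 3 6)| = 8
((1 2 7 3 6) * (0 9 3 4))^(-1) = (0 4 7 2 1 6 3 9)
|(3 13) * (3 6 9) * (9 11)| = 5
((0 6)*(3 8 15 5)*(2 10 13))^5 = (0 6)(2 13 10)(3 8 15 5)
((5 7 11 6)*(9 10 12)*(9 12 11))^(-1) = (12)(5 6 11 10 9 7)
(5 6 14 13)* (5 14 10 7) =(5 6 10 7)(13 14) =[0, 1, 2, 3, 4, 6, 10, 5, 8, 9, 7, 11, 12, 14, 13]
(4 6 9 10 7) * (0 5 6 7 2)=(0 5 6 9 10 2)(4 7)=[5, 1, 0, 3, 7, 6, 9, 4, 8, 10, 2]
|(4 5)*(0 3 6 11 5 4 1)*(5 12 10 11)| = |(0 3 6 5 1)(10 11 12)| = 15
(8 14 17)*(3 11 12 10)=[0, 1, 2, 11, 4, 5, 6, 7, 14, 9, 3, 12, 10, 13, 17, 15, 16, 8]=(3 11 12 10)(8 14 17)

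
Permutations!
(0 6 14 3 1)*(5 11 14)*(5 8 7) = (0 6 8 7 5 11 14 3 1) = [6, 0, 2, 1, 4, 11, 8, 5, 7, 9, 10, 14, 12, 13, 3]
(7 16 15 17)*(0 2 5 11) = (0 2 5 11)(7 16 15 17) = [2, 1, 5, 3, 4, 11, 6, 16, 8, 9, 10, 0, 12, 13, 14, 17, 15, 7]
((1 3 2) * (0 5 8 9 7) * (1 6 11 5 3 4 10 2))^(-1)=((0 3 1 4 10 2 6 11 5 8 9 7))^(-1)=(0 7 9 8 5 11 6 2 10 4 1 3)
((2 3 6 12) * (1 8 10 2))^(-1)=(1 12 6 3 2 10 8)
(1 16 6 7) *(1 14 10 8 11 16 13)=[0, 13, 2, 3, 4, 5, 7, 14, 11, 9, 8, 16, 12, 1, 10, 15, 6]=(1 13)(6 7 14 10 8 11 16)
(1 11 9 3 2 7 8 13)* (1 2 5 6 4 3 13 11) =(2 7 8 11 9 13)(3 5 6 4) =[0, 1, 7, 5, 3, 6, 4, 8, 11, 13, 10, 9, 12, 2]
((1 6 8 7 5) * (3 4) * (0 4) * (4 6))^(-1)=(0 3 4 1 5 7 8 6)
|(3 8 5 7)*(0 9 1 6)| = 4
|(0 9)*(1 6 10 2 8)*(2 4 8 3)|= 10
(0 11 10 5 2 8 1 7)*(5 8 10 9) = (0 11 9 5 2 10 8 1 7) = [11, 7, 10, 3, 4, 2, 6, 0, 1, 5, 8, 9]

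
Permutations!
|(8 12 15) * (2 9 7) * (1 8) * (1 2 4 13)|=9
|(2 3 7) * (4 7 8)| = |(2 3 8 4 7)| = 5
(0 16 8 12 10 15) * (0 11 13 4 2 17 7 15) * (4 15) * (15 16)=(0 15 11 13 16 8 12 10)(2 17 7 4)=[15, 1, 17, 3, 2, 5, 6, 4, 12, 9, 0, 13, 10, 16, 14, 11, 8, 7]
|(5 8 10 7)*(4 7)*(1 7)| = |(1 7 5 8 10 4)| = 6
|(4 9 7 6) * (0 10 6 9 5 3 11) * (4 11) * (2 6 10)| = 12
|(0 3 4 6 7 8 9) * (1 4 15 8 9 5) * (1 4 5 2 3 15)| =|(0 15 8 2 3 1 5 4 6 7 9)| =11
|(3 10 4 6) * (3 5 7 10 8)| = |(3 8)(4 6 5 7 10)| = 10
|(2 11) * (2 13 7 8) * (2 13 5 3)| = |(2 11 5 3)(7 8 13)| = 12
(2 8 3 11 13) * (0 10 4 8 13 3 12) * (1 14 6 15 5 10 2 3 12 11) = (0 2 13 3 1 14 6 15 5 10 4 8 11 12) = [2, 14, 13, 1, 8, 10, 15, 7, 11, 9, 4, 12, 0, 3, 6, 5]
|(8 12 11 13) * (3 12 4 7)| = |(3 12 11 13 8 4 7)| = 7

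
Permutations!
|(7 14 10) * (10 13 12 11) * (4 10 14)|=12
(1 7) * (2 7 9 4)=(1 9 4 2 7)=[0, 9, 7, 3, 2, 5, 6, 1, 8, 4]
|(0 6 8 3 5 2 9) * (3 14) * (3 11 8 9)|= |(0 6 9)(2 3 5)(8 14 11)|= 3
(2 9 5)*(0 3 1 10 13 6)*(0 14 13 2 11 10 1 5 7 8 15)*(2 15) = (0 3 5 11 10 15)(2 9 7 8)(6 14 13) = [3, 1, 9, 5, 4, 11, 14, 8, 2, 7, 15, 10, 12, 6, 13, 0]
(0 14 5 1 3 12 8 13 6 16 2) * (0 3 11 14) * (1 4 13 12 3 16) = (1 11 14 5 4 13 6)(2 16)(8 12) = [0, 11, 16, 3, 13, 4, 1, 7, 12, 9, 10, 14, 8, 6, 5, 15, 2]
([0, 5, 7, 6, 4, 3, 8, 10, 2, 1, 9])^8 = [0, 9, 8, 5, 4, 1, 3, 2, 6, 10, 7]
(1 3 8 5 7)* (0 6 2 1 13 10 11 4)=(0 6 2 1 3 8 5 7 13 10 11 4)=[6, 3, 1, 8, 0, 7, 2, 13, 5, 9, 11, 4, 12, 10]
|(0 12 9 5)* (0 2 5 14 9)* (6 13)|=2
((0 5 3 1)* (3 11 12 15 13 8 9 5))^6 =((0 3 1)(5 11 12 15 13 8 9))^6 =(5 9 8 13 15 12 11)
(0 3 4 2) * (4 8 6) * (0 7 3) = (2 7 3 8 6 4) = [0, 1, 7, 8, 2, 5, 4, 3, 6]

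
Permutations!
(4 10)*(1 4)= [0, 4, 2, 3, 10, 5, 6, 7, 8, 9, 1]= (1 4 10)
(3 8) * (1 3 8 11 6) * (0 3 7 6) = (0 3 11)(1 7 6) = [3, 7, 2, 11, 4, 5, 1, 6, 8, 9, 10, 0]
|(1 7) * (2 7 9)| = |(1 9 2 7)| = 4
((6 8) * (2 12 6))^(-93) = ((2 12 6 8))^(-93) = (2 8 6 12)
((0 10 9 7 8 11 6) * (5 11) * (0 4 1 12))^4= (0 8 4 10 5 1 9 11 12 7 6)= ((0 10 9 7 8 5 11 6 4 1 12))^4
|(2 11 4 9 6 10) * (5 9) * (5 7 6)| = |(2 11 4 7 6 10)(5 9)| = 6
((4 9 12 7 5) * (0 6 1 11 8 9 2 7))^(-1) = ((0 6 1 11 8 9 12)(2 7 5 4))^(-1) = (0 12 9 8 11 1 6)(2 4 5 7)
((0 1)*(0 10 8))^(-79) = ((0 1 10 8))^(-79) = (0 1 10 8)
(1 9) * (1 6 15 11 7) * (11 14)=(1 9 6 15 14 11 7)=[0, 9, 2, 3, 4, 5, 15, 1, 8, 6, 10, 7, 12, 13, 11, 14]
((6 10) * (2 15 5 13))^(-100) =((2 15 5 13)(6 10))^(-100) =(15)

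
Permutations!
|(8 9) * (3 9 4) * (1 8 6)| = 6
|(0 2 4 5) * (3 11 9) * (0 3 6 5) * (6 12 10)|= |(0 2 4)(3 11 9 12 10 6 5)|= 21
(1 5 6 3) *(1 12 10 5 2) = [0, 2, 1, 12, 4, 6, 3, 7, 8, 9, 5, 11, 10] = (1 2)(3 12 10 5 6)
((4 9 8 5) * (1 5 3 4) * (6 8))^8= (3 6 4 8 9)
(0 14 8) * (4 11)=(0 14 8)(4 11)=[14, 1, 2, 3, 11, 5, 6, 7, 0, 9, 10, 4, 12, 13, 8]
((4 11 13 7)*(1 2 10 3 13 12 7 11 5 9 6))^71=(1 6 9 5 4 7 12 11 13 3 10 2)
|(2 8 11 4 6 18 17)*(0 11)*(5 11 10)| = 10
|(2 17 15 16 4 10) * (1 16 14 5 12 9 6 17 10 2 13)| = |(1 16 4 2 10 13)(5 12 9 6 17 15 14)| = 42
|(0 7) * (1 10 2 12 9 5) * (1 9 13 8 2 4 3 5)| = |(0 7)(1 10 4 3 5 9)(2 12 13 8)| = 12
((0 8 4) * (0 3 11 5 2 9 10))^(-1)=((0 8 4 3 11 5 2 9 10))^(-1)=(0 10 9 2 5 11 3 4 8)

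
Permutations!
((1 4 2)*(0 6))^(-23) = (0 6)(1 4 2)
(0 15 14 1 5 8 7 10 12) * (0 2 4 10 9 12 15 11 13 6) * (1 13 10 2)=[11, 5, 4, 3, 2, 8, 0, 9, 7, 12, 15, 10, 1, 6, 13, 14]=(0 11 10 15 14 13 6)(1 5 8 7 9 12)(2 4)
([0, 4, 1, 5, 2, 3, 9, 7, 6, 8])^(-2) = [0, 4, 1, 3, 2, 5, 9, 7, 6, 8]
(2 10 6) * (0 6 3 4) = (0 6 2 10 3 4) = [6, 1, 10, 4, 0, 5, 2, 7, 8, 9, 3]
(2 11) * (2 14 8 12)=(2 11 14 8 12)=[0, 1, 11, 3, 4, 5, 6, 7, 12, 9, 10, 14, 2, 13, 8]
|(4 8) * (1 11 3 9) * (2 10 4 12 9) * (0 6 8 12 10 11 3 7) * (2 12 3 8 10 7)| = 10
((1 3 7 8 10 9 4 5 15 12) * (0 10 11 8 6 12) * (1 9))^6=((0 10 1 3 7 6 12 9 4 5 15)(8 11))^6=(0 12 10 9 1 4 3 5 7 15 6)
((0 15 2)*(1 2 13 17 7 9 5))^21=((0 15 13 17 7 9 5 1 2))^21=(0 17 5)(1 15 7)(2 13 9)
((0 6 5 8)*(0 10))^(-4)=(0 6 5 8 10)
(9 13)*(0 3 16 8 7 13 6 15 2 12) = (0 3 16 8 7 13 9 6 15 2 12) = [3, 1, 12, 16, 4, 5, 15, 13, 7, 6, 10, 11, 0, 9, 14, 2, 8]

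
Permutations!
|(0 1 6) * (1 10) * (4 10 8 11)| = |(0 8 11 4 10 1 6)| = 7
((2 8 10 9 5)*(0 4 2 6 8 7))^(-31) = ((0 4 2 7)(5 6 8 10 9))^(-31) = (0 4 2 7)(5 9 10 8 6)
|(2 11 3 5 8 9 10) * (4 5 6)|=9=|(2 11 3 6 4 5 8 9 10)|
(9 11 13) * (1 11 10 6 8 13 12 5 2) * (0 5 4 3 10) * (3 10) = (0 5 2 1 11 12 4 10 6 8 13 9) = [5, 11, 1, 3, 10, 2, 8, 7, 13, 0, 6, 12, 4, 9]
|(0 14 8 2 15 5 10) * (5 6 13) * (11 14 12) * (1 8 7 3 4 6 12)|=|(0 1 8 2 15 12 11 14 7 3 4 6 13 5 10)|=15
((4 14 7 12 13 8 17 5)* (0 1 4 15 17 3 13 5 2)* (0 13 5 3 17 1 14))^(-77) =(0 3 4 12 1 7 15 14 5)(2 17 8 13)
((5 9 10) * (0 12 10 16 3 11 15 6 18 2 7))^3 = ((0 12 10 5 9 16 3 11 15 6 18 2 7))^3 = (0 5 3 6 7 10 16 15 2 12 9 11 18)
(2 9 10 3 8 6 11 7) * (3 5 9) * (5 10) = (2 3 8 6 11 7)(5 9) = [0, 1, 3, 8, 4, 9, 11, 2, 6, 5, 10, 7]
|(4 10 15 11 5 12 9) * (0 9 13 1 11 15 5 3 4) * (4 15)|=|(0 9)(1 11 3 15 4 10 5 12 13)|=18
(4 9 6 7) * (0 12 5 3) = (0 12 5 3)(4 9 6 7) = [12, 1, 2, 0, 9, 3, 7, 4, 8, 6, 10, 11, 5]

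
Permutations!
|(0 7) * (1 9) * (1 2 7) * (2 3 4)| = |(0 1 9 3 4 2 7)| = 7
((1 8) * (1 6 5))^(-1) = (1 5 6 8)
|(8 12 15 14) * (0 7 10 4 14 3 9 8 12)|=10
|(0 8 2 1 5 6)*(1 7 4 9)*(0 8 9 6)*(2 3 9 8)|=|(0 8 3 9 1 5)(2 7 4 6)|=12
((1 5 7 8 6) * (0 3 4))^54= (1 6 8 7 5)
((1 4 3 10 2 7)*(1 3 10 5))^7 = (10)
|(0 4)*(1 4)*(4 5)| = |(0 1 5 4)| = 4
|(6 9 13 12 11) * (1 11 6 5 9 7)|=|(1 11 5 9 13 12 6 7)|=8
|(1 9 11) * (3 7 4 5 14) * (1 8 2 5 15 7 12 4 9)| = 11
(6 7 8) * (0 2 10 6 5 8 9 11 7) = [2, 1, 10, 3, 4, 8, 0, 9, 5, 11, 6, 7] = (0 2 10 6)(5 8)(7 9 11)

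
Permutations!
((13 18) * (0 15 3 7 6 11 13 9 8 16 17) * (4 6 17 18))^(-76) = (18)(0 17 7 3 15)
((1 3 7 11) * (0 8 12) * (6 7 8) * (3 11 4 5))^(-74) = (0 8 5 7)(3 4 6 12)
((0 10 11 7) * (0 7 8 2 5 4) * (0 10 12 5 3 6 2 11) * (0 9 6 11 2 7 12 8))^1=(0 8 2 3 11)(4 10 9 6 7 12 5)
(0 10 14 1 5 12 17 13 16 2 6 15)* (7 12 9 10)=(0 7 12 17 13 16 2 6 15)(1 5 9 10 14)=[7, 5, 6, 3, 4, 9, 15, 12, 8, 10, 14, 11, 17, 16, 1, 0, 2, 13]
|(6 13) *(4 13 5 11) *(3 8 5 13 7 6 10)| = |(3 8 5 11 4 7 6 13 10)| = 9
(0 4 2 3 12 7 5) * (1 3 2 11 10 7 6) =(0 4 11 10 7 5)(1 3 12 6) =[4, 3, 2, 12, 11, 0, 1, 5, 8, 9, 7, 10, 6]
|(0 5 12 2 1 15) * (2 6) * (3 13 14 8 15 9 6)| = |(0 5 12 3 13 14 8 15)(1 9 6 2)| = 8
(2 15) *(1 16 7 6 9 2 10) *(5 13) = (1 16 7 6 9 2 15 10)(5 13) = [0, 16, 15, 3, 4, 13, 9, 6, 8, 2, 1, 11, 12, 5, 14, 10, 7]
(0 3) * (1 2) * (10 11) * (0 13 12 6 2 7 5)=(0 3 13 12 6 2 1 7 5)(10 11)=[3, 7, 1, 13, 4, 0, 2, 5, 8, 9, 11, 10, 6, 12]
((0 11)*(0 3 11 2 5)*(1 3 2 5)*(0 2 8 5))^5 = ((1 3 11 8 5 2))^5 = (1 2 5 8 11 3)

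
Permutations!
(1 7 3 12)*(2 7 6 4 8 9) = [0, 6, 7, 12, 8, 5, 4, 3, 9, 2, 10, 11, 1] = (1 6 4 8 9 2 7 3 12)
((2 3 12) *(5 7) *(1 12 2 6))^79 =((1 12 6)(2 3)(5 7))^79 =(1 12 6)(2 3)(5 7)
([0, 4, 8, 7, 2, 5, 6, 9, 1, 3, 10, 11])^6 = (11)(1 2)(4 8)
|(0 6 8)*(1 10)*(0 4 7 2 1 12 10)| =14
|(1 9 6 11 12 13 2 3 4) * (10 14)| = |(1 9 6 11 12 13 2 3 4)(10 14)| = 18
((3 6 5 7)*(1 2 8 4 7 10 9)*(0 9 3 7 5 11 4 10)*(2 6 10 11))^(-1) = ((0 9 1 6 2 8 11 4 5)(3 10))^(-1) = (0 5 4 11 8 2 6 1 9)(3 10)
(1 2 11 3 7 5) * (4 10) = [0, 2, 11, 7, 10, 1, 6, 5, 8, 9, 4, 3] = (1 2 11 3 7 5)(4 10)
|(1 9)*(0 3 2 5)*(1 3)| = 6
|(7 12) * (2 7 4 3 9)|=|(2 7 12 4 3 9)|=6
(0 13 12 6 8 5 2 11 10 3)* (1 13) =(0 1 13 12 6 8 5 2 11 10 3) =[1, 13, 11, 0, 4, 2, 8, 7, 5, 9, 3, 10, 6, 12]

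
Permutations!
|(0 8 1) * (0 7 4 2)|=|(0 8 1 7 4 2)|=6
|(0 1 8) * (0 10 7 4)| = 6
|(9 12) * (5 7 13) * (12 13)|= |(5 7 12 9 13)|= 5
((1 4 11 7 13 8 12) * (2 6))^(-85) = ((1 4 11 7 13 8 12)(2 6))^(-85) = (1 12 8 13 7 11 4)(2 6)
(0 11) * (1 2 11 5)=[5, 2, 11, 3, 4, 1, 6, 7, 8, 9, 10, 0]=(0 5 1 2 11)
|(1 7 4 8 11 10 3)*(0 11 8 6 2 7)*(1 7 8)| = 10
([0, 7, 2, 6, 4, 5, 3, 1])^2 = [0, 1, 2, 3, 4, 5, 6, 7]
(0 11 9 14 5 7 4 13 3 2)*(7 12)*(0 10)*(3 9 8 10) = (0 11 8 10)(2 3)(4 13 9 14 5 12 7) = [11, 1, 3, 2, 13, 12, 6, 4, 10, 14, 0, 8, 7, 9, 5]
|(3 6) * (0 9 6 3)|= 3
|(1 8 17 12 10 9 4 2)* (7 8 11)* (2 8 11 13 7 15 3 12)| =13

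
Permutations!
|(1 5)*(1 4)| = |(1 5 4)| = 3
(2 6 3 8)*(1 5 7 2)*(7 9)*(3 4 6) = (1 5 9 7 2 3 8)(4 6) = [0, 5, 3, 8, 6, 9, 4, 2, 1, 7]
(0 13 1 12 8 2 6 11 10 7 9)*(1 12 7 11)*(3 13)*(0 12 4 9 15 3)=(1 7 15 3 13 4 9 12 8 2 6)(10 11)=[0, 7, 6, 13, 9, 5, 1, 15, 2, 12, 11, 10, 8, 4, 14, 3]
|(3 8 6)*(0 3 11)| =|(0 3 8 6 11)| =5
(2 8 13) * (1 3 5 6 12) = (1 3 5 6 12)(2 8 13) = [0, 3, 8, 5, 4, 6, 12, 7, 13, 9, 10, 11, 1, 2]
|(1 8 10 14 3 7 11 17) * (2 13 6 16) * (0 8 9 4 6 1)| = 56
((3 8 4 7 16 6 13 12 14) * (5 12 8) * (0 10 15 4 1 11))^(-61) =((0 10 15 4 7 16 6 13 8 1 11)(3 5 12 14))^(-61) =(0 16 11 7 1 4 8 15 13 10 6)(3 14 12 5)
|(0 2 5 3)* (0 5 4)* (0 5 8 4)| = 4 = |(0 2)(3 8 4 5)|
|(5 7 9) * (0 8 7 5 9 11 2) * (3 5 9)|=15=|(0 8 7 11 2)(3 5 9)|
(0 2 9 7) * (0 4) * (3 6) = (0 2 9 7 4)(3 6) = [2, 1, 9, 6, 0, 5, 3, 4, 8, 7]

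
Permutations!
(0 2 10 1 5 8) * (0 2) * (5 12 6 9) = (1 12 6 9 5 8 2 10) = [0, 12, 10, 3, 4, 8, 9, 7, 2, 5, 1, 11, 6]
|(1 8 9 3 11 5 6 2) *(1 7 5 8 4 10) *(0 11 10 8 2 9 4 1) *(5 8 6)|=10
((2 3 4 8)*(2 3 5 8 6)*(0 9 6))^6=(0 3 5 6)(2 9 4 8)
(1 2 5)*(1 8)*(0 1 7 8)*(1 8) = (0 8 7 1 2 5) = [8, 2, 5, 3, 4, 0, 6, 1, 7]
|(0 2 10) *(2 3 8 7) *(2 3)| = |(0 2 10)(3 8 7)| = 3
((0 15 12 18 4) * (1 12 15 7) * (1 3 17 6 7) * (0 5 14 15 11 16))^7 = (0 15 4 1 11 5 12 16 14 18)(3 7 6 17)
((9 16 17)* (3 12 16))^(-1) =((3 12 16 17 9))^(-1) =(3 9 17 16 12)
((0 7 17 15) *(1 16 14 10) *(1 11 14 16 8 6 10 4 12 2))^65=(0 7 17 15)(1 6 11 4 2 8 10 14 12)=((0 7 17 15)(1 8 6 10 11 14 4 12 2))^65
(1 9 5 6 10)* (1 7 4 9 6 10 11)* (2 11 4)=(1 6 4 9 5 10 7 2 11)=[0, 6, 11, 3, 9, 10, 4, 2, 8, 5, 7, 1]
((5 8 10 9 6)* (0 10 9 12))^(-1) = (0 12 10)(5 6 9 8)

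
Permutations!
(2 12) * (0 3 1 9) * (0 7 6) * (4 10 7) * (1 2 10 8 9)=[3, 1, 12, 2, 8, 5, 0, 6, 9, 4, 7, 11, 10]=(0 3 2 12 10 7 6)(4 8 9)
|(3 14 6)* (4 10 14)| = |(3 4 10 14 6)| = 5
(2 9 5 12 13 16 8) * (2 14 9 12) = (2 12 13 16 8 14 9 5) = [0, 1, 12, 3, 4, 2, 6, 7, 14, 5, 10, 11, 13, 16, 9, 15, 8]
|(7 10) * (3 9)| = 2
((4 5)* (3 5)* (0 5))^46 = (0 4)(3 5)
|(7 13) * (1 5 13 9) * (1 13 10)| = 3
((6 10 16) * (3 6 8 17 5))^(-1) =(3 5 17 8 16 10 6)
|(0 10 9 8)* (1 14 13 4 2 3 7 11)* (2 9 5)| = 13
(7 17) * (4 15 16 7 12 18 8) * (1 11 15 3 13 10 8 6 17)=[0, 11, 2, 13, 3, 5, 17, 1, 4, 9, 8, 15, 18, 10, 14, 16, 7, 12, 6]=(1 11 15 16 7)(3 13 10 8 4)(6 17 12 18)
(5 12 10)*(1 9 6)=[0, 9, 2, 3, 4, 12, 1, 7, 8, 6, 5, 11, 10]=(1 9 6)(5 12 10)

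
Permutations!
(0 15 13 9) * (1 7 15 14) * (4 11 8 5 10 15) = (0 14 1 7 4 11 8 5 10 15 13 9) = [14, 7, 2, 3, 11, 10, 6, 4, 5, 0, 15, 8, 12, 9, 1, 13]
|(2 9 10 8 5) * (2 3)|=6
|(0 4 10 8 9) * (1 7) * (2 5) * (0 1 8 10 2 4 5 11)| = 20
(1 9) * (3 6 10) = [0, 9, 2, 6, 4, 5, 10, 7, 8, 1, 3] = (1 9)(3 6 10)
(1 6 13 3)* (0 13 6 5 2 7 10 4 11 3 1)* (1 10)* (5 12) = (0 13 10 4 11 3)(1 12 5 2 7) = [13, 12, 7, 0, 11, 2, 6, 1, 8, 9, 4, 3, 5, 10]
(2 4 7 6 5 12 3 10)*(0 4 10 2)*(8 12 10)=(0 4 7 6 5 10)(2 8 12 3)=[4, 1, 8, 2, 7, 10, 5, 6, 12, 9, 0, 11, 3]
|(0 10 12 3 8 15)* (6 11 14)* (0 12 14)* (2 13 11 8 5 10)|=|(0 2 13 11)(3 5 10 14 6 8 15 12)|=8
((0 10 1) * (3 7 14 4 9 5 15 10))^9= (0 1 10 15 5 9 4 14 7 3)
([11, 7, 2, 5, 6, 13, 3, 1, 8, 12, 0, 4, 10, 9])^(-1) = [10, 7, 2, 6, 11, 3, 4, 1, 8, 13, 12, 0, 9, 5]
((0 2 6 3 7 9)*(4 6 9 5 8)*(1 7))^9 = (9)(1 5 4 3 7 8 6)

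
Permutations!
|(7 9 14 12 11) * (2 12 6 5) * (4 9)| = 9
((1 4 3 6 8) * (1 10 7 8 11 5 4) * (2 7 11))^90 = ((2 7 8 10 11 5 4 3 6))^90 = (11)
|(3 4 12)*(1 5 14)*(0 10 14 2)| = |(0 10 14 1 5 2)(3 4 12)| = 6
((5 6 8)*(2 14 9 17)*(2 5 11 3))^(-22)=((2 14 9 17 5 6 8 11 3))^(-22)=(2 6 14 8 9 11 17 3 5)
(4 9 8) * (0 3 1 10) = (0 3 1 10)(4 9 8) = [3, 10, 2, 1, 9, 5, 6, 7, 4, 8, 0]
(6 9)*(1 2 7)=(1 2 7)(6 9)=[0, 2, 7, 3, 4, 5, 9, 1, 8, 6]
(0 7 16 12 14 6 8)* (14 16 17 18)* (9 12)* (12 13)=(0 7 17 18 14 6 8)(9 13 12 16)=[7, 1, 2, 3, 4, 5, 8, 17, 0, 13, 10, 11, 16, 12, 6, 15, 9, 18, 14]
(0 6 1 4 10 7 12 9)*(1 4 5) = [6, 5, 2, 3, 10, 1, 4, 12, 8, 0, 7, 11, 9] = (0 6 4 10 7 12 9)(1 5)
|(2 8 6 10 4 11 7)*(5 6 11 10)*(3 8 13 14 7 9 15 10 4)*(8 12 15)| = 12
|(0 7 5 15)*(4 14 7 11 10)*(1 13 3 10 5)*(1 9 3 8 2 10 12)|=|(0 11 5 15)(1 13 8 2 10 4 14 7 9 3 12)|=44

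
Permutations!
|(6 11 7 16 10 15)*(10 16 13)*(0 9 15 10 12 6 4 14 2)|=|(16)(0 9 15 4 14 2)(6 11 7 13 12)|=30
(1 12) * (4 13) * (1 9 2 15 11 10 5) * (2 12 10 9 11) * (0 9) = [9, 10, 15, 3, 13, 1, 6, 7, 8, 12, 5, 0, 11, 4, 14, 2] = (0 9 12 11)(1 10 5)(2 15)(4 13)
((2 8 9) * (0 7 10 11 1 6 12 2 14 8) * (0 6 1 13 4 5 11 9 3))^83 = (0 3 8 14 9 10 7)(2 12 6)(4 13 11 5)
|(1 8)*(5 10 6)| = |(1 8)(5 10 6)| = 6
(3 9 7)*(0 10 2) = (0 10 2)(3 9 7) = [10, 1, 0, 9, 4, 5, 6, 3, 8, 7, 2]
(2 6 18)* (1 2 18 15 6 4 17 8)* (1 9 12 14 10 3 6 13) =[0, 2, 4, 6, 17, 5, 15, 7, 9, 12, 3, 11, 14, 1, 10, 13, 16, 8, 18] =(18)(1 2 4 17 8 9 12 14 10 3 6 15 13)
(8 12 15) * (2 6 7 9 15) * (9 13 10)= [0, 1, 6, 3, 4, 5, 7, 13, 12, 15, 9, 11, 2, 10, 14, 8]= (2 6 7 13 10 9 15 8 12)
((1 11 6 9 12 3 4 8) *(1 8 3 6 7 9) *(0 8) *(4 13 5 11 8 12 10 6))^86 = (0 9 3 1 11 12 10 13 8 7 4 6 5)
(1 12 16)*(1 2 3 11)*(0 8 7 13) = (0 8 7 13)(1 12 16 2 3 11) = [8, 12, 3, 11, 4, 5, 6, 13, 7, 9, 10, 1, 16, 0, 14, 15, 2]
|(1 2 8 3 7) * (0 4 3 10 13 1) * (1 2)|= 4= |(0 4 3 7)(2 8 10 13)|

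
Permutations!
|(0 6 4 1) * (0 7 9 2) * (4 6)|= |(0 4 1 7 9 2)|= 6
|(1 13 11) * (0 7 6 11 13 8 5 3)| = |(13)(0 7 6 11 1 8 5 3)| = 8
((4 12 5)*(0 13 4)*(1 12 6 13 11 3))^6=((0 11 3 1 12 5)(4 6 13))^6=(13)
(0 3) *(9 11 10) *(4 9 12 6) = (0 3)(4 9 11 10 12 6) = [3, 1, 2, 0, 9, 5, 4, 7, 8, 11, 12, 10, 6]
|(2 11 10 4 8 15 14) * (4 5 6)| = 9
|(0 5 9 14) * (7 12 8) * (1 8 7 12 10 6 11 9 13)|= 12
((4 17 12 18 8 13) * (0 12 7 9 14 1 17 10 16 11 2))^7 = ((0 12 18 8 13 4 10 16 11 2)(1 17 7 9 14))^7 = (0 16 13 12 11 4 18 2 10 8)(1 7 14 17 9)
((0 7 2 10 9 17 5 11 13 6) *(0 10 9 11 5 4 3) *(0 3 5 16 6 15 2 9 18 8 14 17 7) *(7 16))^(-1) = (2 15 13 11 10 6 16 9 7 5 4 17 14 8 18)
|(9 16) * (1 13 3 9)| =|(1 13 3 9 16)| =5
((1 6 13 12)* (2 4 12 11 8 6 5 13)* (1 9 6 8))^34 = (1 13)(2 6 9 12 4)(5 11)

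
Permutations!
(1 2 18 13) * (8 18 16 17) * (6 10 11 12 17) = [0, 2, 16, 3, 4, 5, 10, 7, 18, 9, 11, 12, 17, 1, 14, 15, 6, 8, 13] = (1 2 16 6 10 11 12 17 8 18 13)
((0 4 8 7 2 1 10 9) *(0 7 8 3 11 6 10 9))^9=((0 4 3 11 6 10)(1 9 7 2))^9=(0 11)(1 9 7 2)(3 10)(4 6)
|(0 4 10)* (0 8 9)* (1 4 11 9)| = |(0 11 9)(1 4 10 8)| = 12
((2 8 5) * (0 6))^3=((0 6)(2 8 5))^3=(8)(0 6)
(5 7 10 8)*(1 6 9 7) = (1 6 9 7 10 8 5) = [0, 6, 2, 3, 4, 1, 9, 10, 5, 7, 8]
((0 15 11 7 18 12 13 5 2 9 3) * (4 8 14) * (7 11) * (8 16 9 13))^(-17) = (0 8 3 12 9 18 16 7 4 15 14)(2 13 5)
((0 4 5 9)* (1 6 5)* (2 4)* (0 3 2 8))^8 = ((0 8)(1 6 5 9 3 2 4))^8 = (1 6 5 9 3 2 4)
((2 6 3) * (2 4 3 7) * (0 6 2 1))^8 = (7)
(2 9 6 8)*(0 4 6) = (0 4 6 8 2 9) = [4, 1, 9, 3, 6, 5, 8, 7, 2, 0]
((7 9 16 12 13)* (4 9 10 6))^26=((4 9 16 12 13 7 10 6))^26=(4 16 13 10)(6 9 12 7)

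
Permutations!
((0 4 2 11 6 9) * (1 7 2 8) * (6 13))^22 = (0 8 7 11 6)(1 2 13 9 4) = ((0 4 8 1 7 2 11 13 6 9))^22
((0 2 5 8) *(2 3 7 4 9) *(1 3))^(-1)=((0 1 3 7 4 9 2 5 8))^(-1)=(0 8 5 2 9 4 7 3 1)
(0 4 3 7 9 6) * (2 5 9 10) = (0 4 3 7 10 2 5 9 6) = [4, 1, 5, 7, 3, 9, 0, 10, 8, 6, 2]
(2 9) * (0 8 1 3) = (0 8 1 3)(2 9) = [8, 3, 9, 0, 4, 5, 6, 7, 1, 2]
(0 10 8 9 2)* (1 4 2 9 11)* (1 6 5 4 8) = (0 10 1 8 11 6 5 4 2) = [10, 8, 0, 3, 2, 4, 5, 7, 11, 9, 1, 6]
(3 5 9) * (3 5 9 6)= (3 9 5 6)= [0, 1, 2, 9, 4, 6, 3, 7, 8, 5]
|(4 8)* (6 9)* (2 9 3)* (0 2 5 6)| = 6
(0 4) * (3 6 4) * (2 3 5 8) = (0 5 8 2 3 6 4) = [5, 1, 3, 6, 0, 8, 4, 7, 2]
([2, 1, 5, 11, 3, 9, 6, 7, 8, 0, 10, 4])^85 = (0 2 5 9)(3 11 4)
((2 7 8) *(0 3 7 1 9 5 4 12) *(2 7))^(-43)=(0 5 2 12 9 3 4 1)(7 8)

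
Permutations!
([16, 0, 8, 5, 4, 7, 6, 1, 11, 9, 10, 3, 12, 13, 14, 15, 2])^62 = (0 1 7 5 3 11 8 2 16)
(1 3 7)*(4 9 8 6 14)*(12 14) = [0, 3, 2, 7, 9, 5, 12, 1, 6, 8, 10, 11, 14, 13, 4] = (1 3 7)(4 9 8 6 12 14)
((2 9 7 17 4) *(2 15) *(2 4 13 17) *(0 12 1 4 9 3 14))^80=(17)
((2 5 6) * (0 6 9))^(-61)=(0 9 5 2 6)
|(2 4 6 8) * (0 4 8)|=6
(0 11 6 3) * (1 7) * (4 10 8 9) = (0 11 6 3)(1 7)(4 10 8 9) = [11, 7, 2, 0, 10, 5, 3, 1, 9, 4, 8, 6]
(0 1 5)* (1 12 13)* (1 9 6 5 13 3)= [12, 13, 2, 1, 4, 0, 5, 7, 8, 6, 10, 11, 3, 9]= (0 12 3 1 13 9 6 5)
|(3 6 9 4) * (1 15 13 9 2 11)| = 9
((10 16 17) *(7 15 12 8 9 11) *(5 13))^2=(7 12 9)(8 11 15)(10 17 16)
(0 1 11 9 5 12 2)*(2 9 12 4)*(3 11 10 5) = (0 1 10 5 4 2)(3 11 12 9) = [1, 10, 0, 11, 2, 4, 6, 7, 8, 3, 5, 12, 9]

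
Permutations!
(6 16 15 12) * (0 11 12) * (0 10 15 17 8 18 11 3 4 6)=(0 3 4 6 16 17 8 18 11 12)(10 15)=[3, 1, 2, 4, 6, 5, 16, 7, 18, 9, 15, 12, 0, 13, 14, 10, 17, 8, 11]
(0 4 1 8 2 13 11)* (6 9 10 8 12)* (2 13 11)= (0 4 1 12 6 9 10 8 13 2 11)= [4, 12, 11, 3, 1, 5, 9, 7, 13, 10, 8, 0, 6, 2]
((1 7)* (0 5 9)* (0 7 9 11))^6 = (11)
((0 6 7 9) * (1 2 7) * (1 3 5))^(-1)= ((0 6 3 5 1 2 7 9))^(-1)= (0 9 7 2 1 5 3 6)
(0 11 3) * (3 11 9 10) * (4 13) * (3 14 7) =[9, 1, 2, 0, 13, 5, 6, 3, 8, 10, 14, 11, 12, 4, 7] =(0 9 10 14 7 3)(4 13)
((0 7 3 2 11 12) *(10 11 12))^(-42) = (0 2 7 12 3)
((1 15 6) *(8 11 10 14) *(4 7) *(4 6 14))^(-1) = ((1 15 14 8 11 10 4 7 6))^(-1) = (1 6 7 4 10 11 8 14 15)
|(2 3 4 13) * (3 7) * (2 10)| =6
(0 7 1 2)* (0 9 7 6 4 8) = (0 6 4 8)(1 2 9 7) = [6, 2, 9, 3, 8, 5, 4, 1, 0, 7]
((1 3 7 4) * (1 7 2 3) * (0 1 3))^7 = (0 2 3 1)(4 7) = ((0 1 3 2)(4 7))^7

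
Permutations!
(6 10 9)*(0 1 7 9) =(0 1 7 9 6 10) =[1, 7, 2, 3, 4, 5, 10, 9, 8, 6, 0]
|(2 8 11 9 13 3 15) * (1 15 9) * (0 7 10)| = 15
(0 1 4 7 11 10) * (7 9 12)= (0 1 4 9 12 7 11 10)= [1, 4, 2, 3, 9, 5, 6, 11, 8, 12, 0, 10, 7]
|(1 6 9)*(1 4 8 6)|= 4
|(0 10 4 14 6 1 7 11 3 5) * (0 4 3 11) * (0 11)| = |(0 10 3 5 4 14 6 1 7 11)| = 10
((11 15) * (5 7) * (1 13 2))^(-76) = (15)(1 2 13)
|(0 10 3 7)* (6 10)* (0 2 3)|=3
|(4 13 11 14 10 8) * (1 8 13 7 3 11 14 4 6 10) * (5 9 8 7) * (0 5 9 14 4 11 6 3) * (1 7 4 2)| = 36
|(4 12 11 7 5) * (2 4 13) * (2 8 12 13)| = |(2 4 13 8 12 11 7 5)| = 8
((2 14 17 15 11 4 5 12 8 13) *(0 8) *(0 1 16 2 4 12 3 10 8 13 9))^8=(17)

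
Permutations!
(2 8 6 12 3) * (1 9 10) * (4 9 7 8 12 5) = (1 7 8 6 5 4 9 10)(2 12 3) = [0, 7, 12, 2, 9, 4, 5, 8, 6, 10, 1, 11, 3]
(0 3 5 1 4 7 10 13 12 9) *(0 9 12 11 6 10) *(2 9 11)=(0 3 5 1 4 7)(2 9 11 6 10 13)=[3, 4, 9, 5, 7, 1, 10, 0, 8, 11, 13, 6, 12, 2]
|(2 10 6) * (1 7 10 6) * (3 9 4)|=|(1 7 10)(2 6)(3 9 4)|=6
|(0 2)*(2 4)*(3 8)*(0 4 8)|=6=|(0 8 3)(2 4)|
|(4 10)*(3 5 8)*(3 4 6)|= 6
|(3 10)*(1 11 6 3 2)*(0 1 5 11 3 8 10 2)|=|(0 1 3 2 5 11 6 8 10)|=9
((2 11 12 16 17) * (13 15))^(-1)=((2 11 12 16 17)(13 15))^(-1)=(2 17 16 12 11)(13 15)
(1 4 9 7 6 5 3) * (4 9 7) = (1 9 4 7 6 5 3) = [0, 9, 2, 1, 7, 3, 5, 6, 8, 4]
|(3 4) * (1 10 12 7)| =|(1 10 12 7)(3 4)| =4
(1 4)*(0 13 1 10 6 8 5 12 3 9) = (0 13 1 4 10 6 8 5 12 3 9) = [13, 4, 2, 9, 10, 12, 8, 7, 5, 0, 6, 11, 3, 1]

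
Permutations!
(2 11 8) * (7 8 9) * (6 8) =(2 11 9 7 6 8) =[0, 1, 11, 3, 4, 5, 8, 6, 2, 7, 10, 9]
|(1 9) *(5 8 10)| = 6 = |(1 9)(5 8 10)|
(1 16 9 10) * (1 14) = (1 16 9 10 14) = [0, 16, 2, 3, 4, 5, 6, 7, 8, 10, 14, 11, 12, 13, 1, 15, 9]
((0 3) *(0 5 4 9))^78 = (0 4 3 9 5)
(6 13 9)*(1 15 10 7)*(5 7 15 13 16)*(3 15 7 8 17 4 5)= (1 13 9 6 16 3 15 10 7)(4 5 8 17)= [0, 13, 2, 15, 5, 8, 16, 1, 17, 6, 7, 11, 12, 9, 14, 10, 3, 4]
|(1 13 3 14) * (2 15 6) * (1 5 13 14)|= 15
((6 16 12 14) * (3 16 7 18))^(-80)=(3 6 16 7 12 18 14)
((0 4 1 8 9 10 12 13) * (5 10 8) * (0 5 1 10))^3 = ((0 4 10 12 13 5)(8 9))^3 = (0 12)(4 13)(5 10)(8 9)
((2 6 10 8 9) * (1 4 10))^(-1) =(1 6 2 9 8 10 4)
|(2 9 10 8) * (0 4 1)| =|(0 4 1)(2 9 10 8)| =12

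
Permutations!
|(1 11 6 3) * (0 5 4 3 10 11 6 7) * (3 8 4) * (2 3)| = |(0 5 2 3 1 6 10 11 7)(4 8)| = 18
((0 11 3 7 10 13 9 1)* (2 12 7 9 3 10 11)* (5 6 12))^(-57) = ((0 2 5 6 12 7 11 10 13 3 9 1))^(-57) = (0 6 11 3)(1 5 7 13)(2 12 10 9)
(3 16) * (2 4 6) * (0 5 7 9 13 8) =[5, 1, 4, 16, 6, 7, 2, 9, 0, 13, 10, 11, 12, 8, 14, 15, 3] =(0 5 7 9 13 8)(2 4 6)(3 16)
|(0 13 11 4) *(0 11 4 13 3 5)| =3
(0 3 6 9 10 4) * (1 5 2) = (0 3 6 9 10 4)(1 5 2) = [3, 5, 1, 6, 0, 2, 9, 7, 8, 10, 4]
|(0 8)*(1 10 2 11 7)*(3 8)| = 15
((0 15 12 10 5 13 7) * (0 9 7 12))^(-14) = (15)(5 12)(10 13)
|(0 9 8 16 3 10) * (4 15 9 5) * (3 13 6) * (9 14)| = |(0 5 4 15 14 9 8 16 13 6 3 10)| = 12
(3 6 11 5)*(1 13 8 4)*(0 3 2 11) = (0 3 6)(1 13 8 4)(2 11 5) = [3, 13, 11, 6, 1, 2, 0, 7, 4, 9, 10, 5, 12, 8]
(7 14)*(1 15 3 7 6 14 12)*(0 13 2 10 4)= [13, 15, 10, 7, 0, 5, 14, 12, 8, 9, 4, 11, 1, 2, 6, 3]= (0 13 2 10 4)(1 15 3 7 12)(6 14)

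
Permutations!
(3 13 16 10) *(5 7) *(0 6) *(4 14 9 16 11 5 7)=(0 6)(3 13 11 5 4 14 9 16 10)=[6, 1, 2, 13, 14, 4, 0, 7, 8, 16, 3, 5, 12, 11, 9, 15, 10]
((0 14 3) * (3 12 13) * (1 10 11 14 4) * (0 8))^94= (0 11 3 1 12)(4 14 8 10 13)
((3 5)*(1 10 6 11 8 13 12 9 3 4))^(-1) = (1 4 5 3 9 12 13 8 11 6 10)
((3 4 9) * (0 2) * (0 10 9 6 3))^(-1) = (0 9 10 2)(3 6 4)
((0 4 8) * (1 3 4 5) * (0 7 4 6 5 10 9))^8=((0 10 9)(1 3 6 5)(4 8 7))^8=(0 9 10)(4 7 8)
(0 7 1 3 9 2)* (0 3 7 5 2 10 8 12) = (0 5 2 3 9 10 8 12)(1 7) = [5, 7, 3, 9, 4, 2, 6, 1, 12, 10, 8, 11, 0]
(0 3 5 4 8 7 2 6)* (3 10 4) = (0 10 4 8 7 2 6)(3 5) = [10, 1, 6, 5, 8, 3, 0, 2, 7, 9, 4]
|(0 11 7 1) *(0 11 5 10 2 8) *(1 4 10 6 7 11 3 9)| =24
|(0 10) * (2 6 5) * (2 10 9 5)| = |(0 9 5 10)(2 6)| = 4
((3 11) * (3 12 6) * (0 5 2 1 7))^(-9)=(0 5 2 1 7)(3 6 12 11)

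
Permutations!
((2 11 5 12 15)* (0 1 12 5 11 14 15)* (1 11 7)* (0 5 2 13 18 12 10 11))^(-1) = ((1 10 11 7)(2 14 15 13 18 12 5))^(-1) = (1 7 11 10)(2 5 12 18 13 15 14)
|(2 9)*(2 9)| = |(9)| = 1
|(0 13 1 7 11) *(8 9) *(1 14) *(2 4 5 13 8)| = 11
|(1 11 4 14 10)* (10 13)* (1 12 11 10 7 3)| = |(1 10 12 11 4 14 13 7 3)| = 9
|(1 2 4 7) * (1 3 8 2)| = |(2 4 7 3 8)| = 5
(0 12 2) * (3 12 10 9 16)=(0 10 9 16 3 12 2)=[10, 1, 0, 12, 4, 5, 6, 7, 8, 16, 9, 11, 2, 13, 14, 15, 3]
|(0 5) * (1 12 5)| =4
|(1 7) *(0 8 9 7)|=5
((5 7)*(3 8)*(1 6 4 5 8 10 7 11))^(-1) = ((1 6 4 5 11)(3 10 7 8))^(-1) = (1 11 5 4 6)(3 8 7 10)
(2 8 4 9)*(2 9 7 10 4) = (2 8)(4 7 10) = [0, 1, 8, 3, 7, 5, 6, 10, 2, 9, 4]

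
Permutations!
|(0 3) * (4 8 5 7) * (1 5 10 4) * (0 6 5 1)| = |(0 3 6 5 7)(4 8 10)| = 15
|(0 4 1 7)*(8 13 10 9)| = 4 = |(0 4 1 7)(8 13 10 9)|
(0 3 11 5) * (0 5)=(0 3 11)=[3, 1, 2, 11, 4, 5, 6, 7, 8, 9, 10, 0]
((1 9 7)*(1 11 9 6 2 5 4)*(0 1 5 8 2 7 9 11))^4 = ((11)(0 1 6 7)(2 8)(4 5))^4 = (11)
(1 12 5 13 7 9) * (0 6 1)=(0 6 1 12 5 13 7 9)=[6, 12, 2, 3, 4, 13, 1, 9, 8, 0, 10, 11, 5, 7]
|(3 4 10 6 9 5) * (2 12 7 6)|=|(2 12 7 6 9 5 3 4 10)|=9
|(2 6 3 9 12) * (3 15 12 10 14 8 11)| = |(2 6 15 12)(3 9 10 14 8 11)| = 12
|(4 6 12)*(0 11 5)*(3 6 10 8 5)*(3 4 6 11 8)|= |(0 8 5)(3 11 4 10)(6 12)|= 12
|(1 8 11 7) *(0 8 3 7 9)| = |(0 8 11 9)(1 3 7)| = 12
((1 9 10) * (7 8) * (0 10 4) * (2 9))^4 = (0 9 1)(2 10 4)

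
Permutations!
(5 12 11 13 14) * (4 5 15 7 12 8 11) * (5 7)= (4 7 12)(5 8 11 13 14 15)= [0, 1, 2, 3, 7, 8, 6, 12, 11, 9, 10, 13, 4, 14, 15, 5]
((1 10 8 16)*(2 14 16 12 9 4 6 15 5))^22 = ((1 10 8 12 9 4 6 15 5 2 14 16))^22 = (1 14 5 6 9 8)(2 15 4 12 10 16)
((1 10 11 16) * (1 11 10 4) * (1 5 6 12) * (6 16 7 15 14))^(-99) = ((1 4 5 16 11 7 15 14 6 12))^(-99) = (1 4 5 16 11 7 15 14 6 12)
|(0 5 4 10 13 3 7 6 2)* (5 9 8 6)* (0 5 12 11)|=13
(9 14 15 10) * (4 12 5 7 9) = (4 12 5 7 9 14 15 10) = [0, 1, 2, 3, 12, 7, 6, 9, 8, 14, 4, 11, 5, 13, 15, 10]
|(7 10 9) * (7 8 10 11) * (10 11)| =|(7 10 9 8 11)| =5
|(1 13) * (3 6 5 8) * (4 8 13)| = 7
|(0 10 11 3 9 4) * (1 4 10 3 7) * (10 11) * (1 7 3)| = 3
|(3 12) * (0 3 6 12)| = |(0 3)(6 12)| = 2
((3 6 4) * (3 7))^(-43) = (3 6 4 7)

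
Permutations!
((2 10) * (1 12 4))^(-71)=(1 12 4)(2 10)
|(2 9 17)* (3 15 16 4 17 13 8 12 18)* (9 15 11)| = 35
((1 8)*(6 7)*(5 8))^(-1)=(1 8 5)(6 7)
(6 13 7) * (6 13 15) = [0, 1, 2, 3, 4, 5, 15, 13, 8, 9, 10, 11, 12, 7, 14, 6] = (6 15)(7 13)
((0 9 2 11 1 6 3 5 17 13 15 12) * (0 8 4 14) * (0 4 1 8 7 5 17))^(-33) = (0 13 8 5 17 11 7 3 2 12 6 9 15 1)(4 14)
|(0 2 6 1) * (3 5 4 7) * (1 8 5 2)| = 14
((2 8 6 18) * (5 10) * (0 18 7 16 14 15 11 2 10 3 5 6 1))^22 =((0 18 10 6 7 16 14 15 11 2 8 1)(3 5))^22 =(0 8 11 14 7 10)(1 2 15 16 6 18)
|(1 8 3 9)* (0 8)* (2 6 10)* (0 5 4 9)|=12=|(0 8 3)(1 5 4 9)(2 6 10)|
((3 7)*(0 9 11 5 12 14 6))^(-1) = ((0 9 11 5 12 14 6)(3 7))^(-1) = (0 6 14 12 5 11 9)(3 7)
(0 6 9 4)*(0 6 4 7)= (0 4 6 9 7)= [4, 1, 2, 3, 6, 5, 9, 0, 8, 7]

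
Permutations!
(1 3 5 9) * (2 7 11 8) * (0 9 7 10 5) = (0 9 1 3)(2 10 5 7 11 8) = [9, 3, 10, 0, 4, 7, 6, 11, 2, 1, 5, 8]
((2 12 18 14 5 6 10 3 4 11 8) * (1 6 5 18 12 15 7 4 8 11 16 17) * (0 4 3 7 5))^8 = (18)(0 3 17 15 10 4 8 1 5 7 16 2 6)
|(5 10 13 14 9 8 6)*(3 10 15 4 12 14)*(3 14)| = 11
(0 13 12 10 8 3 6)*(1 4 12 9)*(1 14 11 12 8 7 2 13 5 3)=(0 5 3 6)(1 4 8)(2 13 9 14 11 12 10 7)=[5, 4, 13, 6, 8, 3, 0, 2, 1, 14, 7, 12, 10, 9, 11]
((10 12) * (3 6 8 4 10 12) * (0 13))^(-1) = (0 13)(3 10 4 8 6)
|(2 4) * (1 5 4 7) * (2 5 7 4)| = 6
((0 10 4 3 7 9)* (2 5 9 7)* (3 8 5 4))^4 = ((0 10 3 2 4 8 5 9))^4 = (0 4)(2 9)(3 5)(8 10)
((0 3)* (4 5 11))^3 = ((0 3)(4 5 11))^3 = (11)(0 3)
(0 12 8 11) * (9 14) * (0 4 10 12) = (4 10 12 8 11)(9 14) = [0, 1, 2, 3, 10, 5, 6, 7, 11, 14, 12, 4, 8, 13, 9]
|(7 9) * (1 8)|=|(1 8)(7 9)|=2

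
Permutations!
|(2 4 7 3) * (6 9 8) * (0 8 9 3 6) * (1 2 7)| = 6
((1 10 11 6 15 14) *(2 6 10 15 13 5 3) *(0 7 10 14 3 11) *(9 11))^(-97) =((0 7 10)(1 15 3 2 6 13 5 9 11 14))^(-97) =(0 10 7)(1 2 5 14 3 13 11 15 6 9)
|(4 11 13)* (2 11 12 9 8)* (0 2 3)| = |(0 2 11 13 4 12 9 8 3)| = 9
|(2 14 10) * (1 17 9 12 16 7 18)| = |(1 17 9 12 16 7 18)(2 14 10)| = 21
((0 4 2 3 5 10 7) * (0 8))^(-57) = ((0 4 2 3 5 10 7 8))^(-57) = (0 8 7 10 5 3 2 4)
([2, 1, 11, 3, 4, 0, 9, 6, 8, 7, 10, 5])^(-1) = (0 5 11 2)(6 7 9)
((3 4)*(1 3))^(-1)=(1 4 3)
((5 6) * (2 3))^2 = ((2 3)(5 6))^2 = (6)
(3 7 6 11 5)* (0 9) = (0 9)(3 7 6 11 5) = [9, 1, 2, 7, 4, 3, 11, 6, 8, 0, 10, 5]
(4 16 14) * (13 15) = [0, 1, 2, 3, 16, 5, 6, 7, 8, 9, 10, 11, 12, 15, 4, 13, 14] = (4 16 14)(13 15)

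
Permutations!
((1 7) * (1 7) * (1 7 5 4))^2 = ((1 7 5 4))^2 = (1 5)(4 7)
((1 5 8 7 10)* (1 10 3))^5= (10)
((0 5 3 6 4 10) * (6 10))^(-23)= (0 5 3 10)(4 6)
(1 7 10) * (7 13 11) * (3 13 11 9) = (1 11 7 10)(3 13 9) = [0, 11, 2, 13, 4, 5, 6, 10, 8, 3, 1, 7, 12, 9]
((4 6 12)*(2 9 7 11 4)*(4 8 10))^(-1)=((2 9 7 11 8 10 4 6 12))^(-1)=(2 12 6 4 10 8 11 7 9)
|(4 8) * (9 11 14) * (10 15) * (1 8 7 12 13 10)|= |(1 8 4 7 12 13 10 15)(9 11 14)|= 24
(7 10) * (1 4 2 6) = (1 4 2 6)(7 10) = [0, 4, 6, 3, 2, 5, 1, 10, 8, 9, 7]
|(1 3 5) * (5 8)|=|(1 3 8 5)|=4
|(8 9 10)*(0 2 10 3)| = 6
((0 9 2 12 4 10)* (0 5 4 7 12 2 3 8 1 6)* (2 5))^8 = (12)(0 3 1)(6 9 8)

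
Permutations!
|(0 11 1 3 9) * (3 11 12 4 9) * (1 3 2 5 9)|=|(0 12 4 1 11 3 2 5 9)|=9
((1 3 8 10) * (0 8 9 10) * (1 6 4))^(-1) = ((0 8)(1 3 9 10 6 4))^(-1) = (0 8)(1 4 6 10 9 3)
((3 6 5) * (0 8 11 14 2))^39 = (0 2 14 11 8)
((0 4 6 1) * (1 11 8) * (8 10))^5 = ((0 4 6 11 10 8 1))^5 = (0 8 11 4 1 10 6)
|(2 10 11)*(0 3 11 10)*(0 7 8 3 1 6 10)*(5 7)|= |(0 1 6 10)(2 5 7 8 3 11)|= 12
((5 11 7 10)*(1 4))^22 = (5 7)(10 11)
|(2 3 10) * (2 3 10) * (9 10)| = |(2 9 10 3)| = 4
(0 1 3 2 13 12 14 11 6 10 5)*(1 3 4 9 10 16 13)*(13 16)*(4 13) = (16)(0 3 2 1 13 12 14 11 6 4 9 10 5) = [3, 13, 1, 2, 9, 0, 4, 7, 8, 10, 5, 6, 14, 12, 11, 15, 16]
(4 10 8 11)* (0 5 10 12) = (0 5 10 8 11 4 12) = [5, 1, 2, 3, 12, 10, 6, 7, 11, 9, 8, 4, 0]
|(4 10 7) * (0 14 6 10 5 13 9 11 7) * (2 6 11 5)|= |(0 14 11 7 4 2 6 10)(5 13 9)|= 24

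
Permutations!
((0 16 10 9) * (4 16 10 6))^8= (0 9 10)(4 6 16)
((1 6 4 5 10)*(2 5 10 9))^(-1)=(1 10 4 6)(2 9 5)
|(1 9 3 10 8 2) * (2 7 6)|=8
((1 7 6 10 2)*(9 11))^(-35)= (9 11)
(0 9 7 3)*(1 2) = (0 9 7 3)(1 2) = [9, 2, 1, 0, 4, 5, 6, 3, 8, 7]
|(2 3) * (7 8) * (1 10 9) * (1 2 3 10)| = 6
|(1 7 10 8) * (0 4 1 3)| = 7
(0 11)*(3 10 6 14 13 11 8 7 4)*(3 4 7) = (0 8 3 10 6 14 13 11) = [8, 1, 2, 10, 4, 5, 14, 7, 3, 9, 6, 0, 12, 11, 13]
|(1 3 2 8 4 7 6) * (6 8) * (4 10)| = |(1 3 2 6)(4 7 8 10)| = 4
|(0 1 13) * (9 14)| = |(0 1 13)(9 14)| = 6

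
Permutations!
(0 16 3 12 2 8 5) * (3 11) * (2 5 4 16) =(0 2 8 4 16 11 3 12 5) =[2, 1, 8, 12, 16, 0, 6, 7, 4, 9, 10, 3, 5, 13, 14, 15, 11]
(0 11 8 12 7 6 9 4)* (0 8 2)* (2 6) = (0 11 6 9 4 8 12 7 2) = [11, 1, 0, 3, 8, 5, 9, 2, 12, 4, 10, 6, 7]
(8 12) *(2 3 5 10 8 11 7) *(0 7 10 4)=(0 7 2 3 5 4)(8 12 11 10)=[7, 1, 3, 5, 0, 4, 6, 2, 12, 9, 8, 10, 11]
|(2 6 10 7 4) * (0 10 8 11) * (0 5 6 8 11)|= |(0 10 7 4 2 8)(5 6 11)|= 6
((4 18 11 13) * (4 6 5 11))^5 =(4 18)(5 11 13 6)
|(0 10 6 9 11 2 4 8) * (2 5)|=9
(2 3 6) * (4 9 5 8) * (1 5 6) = (1 5 8 4 9 6 2 3) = [0, 5, 3, 1, 9, 8, 2, 7, 4, 6]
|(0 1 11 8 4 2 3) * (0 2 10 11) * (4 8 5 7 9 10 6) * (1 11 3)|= 18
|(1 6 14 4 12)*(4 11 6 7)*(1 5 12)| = 6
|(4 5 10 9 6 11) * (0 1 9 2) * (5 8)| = 10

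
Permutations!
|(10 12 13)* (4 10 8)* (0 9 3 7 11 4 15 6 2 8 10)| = 12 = |(0 9 3 7 11 4)(2 8 15 6)(10 12 13)|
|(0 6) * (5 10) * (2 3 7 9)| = |(0 6)(2 3 7 9)(5 10)| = 4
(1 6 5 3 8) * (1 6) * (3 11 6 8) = (5 11 6) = [0, 1, 2, 3, 4, 11, 5, 7, 8, 9, 10, 6]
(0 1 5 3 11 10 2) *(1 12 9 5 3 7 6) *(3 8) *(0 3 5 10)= (0 12 9 10 2 3 11)(1 8 5 7 6)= [12, 8, 3, 11, 4, 7, 1, 6, 5, 10, 2, 0, 9]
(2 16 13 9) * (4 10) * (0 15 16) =(0 15 16 13 9 2)(4 10) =[15, 1, 0, 3, 10, 5, 6, 7, 8, 2, 4, 11, 12, 9, 14, 16, 13]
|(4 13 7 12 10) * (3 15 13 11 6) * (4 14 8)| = |(3 15 13 7 12 10 14 8 4 11 6)| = 11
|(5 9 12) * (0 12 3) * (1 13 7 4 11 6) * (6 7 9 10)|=|(0 12 5 10 6 1 13 9 3)(4 11 7)|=9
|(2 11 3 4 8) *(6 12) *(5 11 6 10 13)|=|(2 6 12 10 13 5 11 3 4 8)|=10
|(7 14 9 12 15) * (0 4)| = |(0 4)(7 14 9 12 15)| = 10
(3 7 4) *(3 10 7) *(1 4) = (1 4 10 7) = [0, 4, 2, 3, 10, 5, 6, 1, 8, 9, 7]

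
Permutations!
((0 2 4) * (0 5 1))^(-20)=(5)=((0 2 4 5 1))^(-20)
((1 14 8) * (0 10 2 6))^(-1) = (0 6 2 10)(1 8 14)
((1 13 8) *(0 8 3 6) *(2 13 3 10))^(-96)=(13)(0 6 3 1 8)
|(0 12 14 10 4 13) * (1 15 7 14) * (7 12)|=|(0 7 14 10 4 13)(1 15 12)|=6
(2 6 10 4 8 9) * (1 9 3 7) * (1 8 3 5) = (1 9 2 6 10 4 3 7 8 5) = [0, 9, 6, 7, 3, 1, 10, 8, 5, 2, 4]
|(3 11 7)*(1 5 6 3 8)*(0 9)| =|(0 9)(1 5 6 3 11 7 8)| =14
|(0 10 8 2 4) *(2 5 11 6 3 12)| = 10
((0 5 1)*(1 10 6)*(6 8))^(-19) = (0 1 6 8 10 5)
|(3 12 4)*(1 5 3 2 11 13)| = |(1 5 3 12 4 2 11 13)| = 8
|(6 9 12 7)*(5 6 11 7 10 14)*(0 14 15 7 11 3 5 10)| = 10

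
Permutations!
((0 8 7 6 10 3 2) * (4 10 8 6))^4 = (0 4)(2 7)(3 8)(6 10)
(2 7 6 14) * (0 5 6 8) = (0 5 6 14 2 7 8) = [5, 1, 7, 3, 4, 6, 14, 8, 0, 9, 10, 11, 12, 13, 2]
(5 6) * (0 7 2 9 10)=[7, 1, 9, 3, 4, 6, 5, 2, 8, 10, 0]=(0 7 2 9 10)(5 6)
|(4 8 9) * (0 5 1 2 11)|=|(0 5 1 2 11)(4 8 9)|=15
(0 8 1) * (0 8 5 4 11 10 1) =(0 5 4 11 10 1 8) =[5, 8, 2, 3, 11, 4, 6, 7, 0, 9, 1, 10]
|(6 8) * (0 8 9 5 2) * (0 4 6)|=|(0 8)(2 4 6 9 5)|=10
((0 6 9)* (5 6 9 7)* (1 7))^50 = ((0 9)(1 7 5 6))^50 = (9)(1 5)(6 7)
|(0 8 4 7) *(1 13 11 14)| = |(0 8 4 7)(1 13 11 14)| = 4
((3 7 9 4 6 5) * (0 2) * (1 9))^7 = (9)(0 2)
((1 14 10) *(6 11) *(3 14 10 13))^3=((1 10)(3 14 13)(6 11))^3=(14)(1 10)(6 11)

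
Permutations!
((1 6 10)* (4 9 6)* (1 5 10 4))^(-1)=((4 9 6)(5 10))^(-1)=(4 6 9)(5 10)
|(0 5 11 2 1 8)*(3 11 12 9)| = 9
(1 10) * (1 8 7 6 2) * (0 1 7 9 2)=(0 1 10 8 9 2 7 6)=[1, 10, 7, 3, 4, 5, 0, 6, 9, 2, 8]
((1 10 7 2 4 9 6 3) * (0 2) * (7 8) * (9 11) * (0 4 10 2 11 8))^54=(0 2 3 9)(1 6 11 10)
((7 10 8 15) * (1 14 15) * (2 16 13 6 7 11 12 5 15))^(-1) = ((1 14 2 16 13 6 7 10 8)(5 15 11 12))^(-1) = (1 8 10 7 6 13 16 2 14)(5 12 11 15)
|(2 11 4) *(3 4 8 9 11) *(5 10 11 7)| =6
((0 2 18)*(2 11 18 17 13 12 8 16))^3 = (18)(2 12)(8 17)(13 16)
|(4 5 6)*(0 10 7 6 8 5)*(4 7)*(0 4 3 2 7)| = 6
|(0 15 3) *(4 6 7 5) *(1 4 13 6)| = |(0 15 3)(1 4)(5 13 6 7)| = 12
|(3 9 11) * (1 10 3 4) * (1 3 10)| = 4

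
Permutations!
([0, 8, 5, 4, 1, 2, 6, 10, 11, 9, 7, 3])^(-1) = (1 4 3 11 8)(2 5)(7 10)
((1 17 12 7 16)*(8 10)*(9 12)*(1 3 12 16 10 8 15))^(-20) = ((1 17 9 16 3 12 7 10 15))^(-20) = (1 10 12 16 17 15 7 3 9)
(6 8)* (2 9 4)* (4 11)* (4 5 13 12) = (2 9 11 5 13 12 4)(6 8) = [0, 1, 9, 3, 2, 13, 8, 7, 6, 11, 10, 5, 4, 12]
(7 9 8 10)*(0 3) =(0 3)(7 9 8 10) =[3, 1, 2, 0, 4, 5, 6, 9, 10, 8, 7]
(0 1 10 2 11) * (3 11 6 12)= [1, 10, 6, 11, 4, 5, 12, 7, 8, 9, 2, 0, 3]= (0 1 10 2 6 12 3 11)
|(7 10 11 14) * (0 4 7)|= 6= |(0 4 7 10 11 14)|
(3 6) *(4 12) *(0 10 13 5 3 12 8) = (0 10 13 5 3 6 12 4 8) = [10, 1, 2, 6, 8, 3, 12, 7, 0, 9, 13, 11, 4, 5]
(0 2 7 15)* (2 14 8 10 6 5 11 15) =(0 14 8 10 6 5 11 15)(2 7) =[14, 1, 7, 3, 4, 11, 5, 2, 10, 9, 6, 15, 12, 13, 8, 0]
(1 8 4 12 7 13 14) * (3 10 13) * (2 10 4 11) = (1 8 11 2 10 13 14)(3 4 12 7) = [0, 8, 10, 4, 12, 5, 6, 3, 11, 9, 13, 2, 7, 14, 1]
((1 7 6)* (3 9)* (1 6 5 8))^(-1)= (1 8 5 7)(3 9)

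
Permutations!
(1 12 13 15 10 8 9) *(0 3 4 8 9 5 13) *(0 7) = (0 3 4 8 5 13 15 10 9 1 12 7) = [3, 12, 2, 4, 8, 13, 6, 0, 5, 1, 9, 11, 7, 15, 14, 10]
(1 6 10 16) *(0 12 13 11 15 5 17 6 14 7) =[12, 14, 2, 3, 4, 17, 10, 0, 8, 9, 16, 15, 13, 11, 7, 5, 1, 6] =(0 12 13 11 15 5 17 6 10 16 1 14 7)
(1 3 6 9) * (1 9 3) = (9)(3 6) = [0, 1, 2, 6, 4, 5, 3, 7, 8, 9]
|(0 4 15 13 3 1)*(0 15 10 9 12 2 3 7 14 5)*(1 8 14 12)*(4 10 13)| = 14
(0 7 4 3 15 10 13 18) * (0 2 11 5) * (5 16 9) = (0 7 4 3 15 10 13 18 2 11 16 9 5) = [7, 1, 11, 15, 3, 0, 6, 4, 8, 5, 13, 16, 12, 18, 14, 10, 9, 17, 2]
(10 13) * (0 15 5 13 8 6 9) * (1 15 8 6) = (0 8 1 15 5 13 10 6 9) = [8, 15, 2, 3, 4, 13, 9, 7, 1, 0, 6, 11, 12, 10, 14, 5]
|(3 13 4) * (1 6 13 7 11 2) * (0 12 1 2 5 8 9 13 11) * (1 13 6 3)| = |(0 12 13 4 1 3 7)(5 8 9 6 11)| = 35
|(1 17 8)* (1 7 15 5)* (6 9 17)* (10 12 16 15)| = |(1 6 9 17 8 7 10 12 16 15 5)| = 11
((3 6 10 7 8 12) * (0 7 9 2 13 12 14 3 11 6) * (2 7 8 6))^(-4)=(14)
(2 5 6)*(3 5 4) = [0, 1, 4, 5, 3, 6, 2] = (2 4 3 5 6)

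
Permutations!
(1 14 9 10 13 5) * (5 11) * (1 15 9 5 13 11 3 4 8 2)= [0, 14, 1, 4, 8, 15, 6, 7, 2, 10, 11, 13, 12, 3, 5, 9]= (1 14 5 15 9 10 11 13 3 4 8 2)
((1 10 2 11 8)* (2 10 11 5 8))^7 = ((1 11 2 5 8))^7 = (1 2 8 11 5)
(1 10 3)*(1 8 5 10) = (3 8 5 10) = [0, 1, 2, 8, 4, 10, 6, 7, 5, 9, 3]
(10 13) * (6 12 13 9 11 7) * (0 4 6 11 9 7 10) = (0 4 6 12 13)(7 11 10) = [4, 1, 2, 3, 6, 5, 12, 11, 8, 9, 7, 10, 13, 0]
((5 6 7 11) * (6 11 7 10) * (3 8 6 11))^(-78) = ((3 8 6 10 11 5))^(-78) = (11)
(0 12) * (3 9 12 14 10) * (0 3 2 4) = (0 14 10 2 4)(3 9 12) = [14, 1, 4, 9, 0, 5, 6, 7, 8, 12, 2, 11, 3, 13, 10]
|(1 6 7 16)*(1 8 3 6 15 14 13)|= |(1 15 14 13)(3 6 7 16 8)|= 20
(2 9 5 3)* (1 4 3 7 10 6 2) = (1 4 3)(2 9 5 7 10 6) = [0, 4, 9, 1, 3, 7, 2, 10, 8, 5, 6]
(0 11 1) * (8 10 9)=(0 11 1)(8 10 9)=[11, 0, 2, 3, 4, 5, 6, 7, 10, 8, 9, 1]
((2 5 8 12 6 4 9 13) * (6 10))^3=(2 12 4)(5 10 9)(6 13 8)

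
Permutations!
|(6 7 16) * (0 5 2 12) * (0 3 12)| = |(0 5 2)(3 12)(6 7 16)| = 6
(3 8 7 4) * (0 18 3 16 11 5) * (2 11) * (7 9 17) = (0 18 3 8 9 17 7 4 16 2 11 5) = [18, 1, 11, 8, 16, 0, 6, 4, 9, 17, 10, 5, 12, 13, 14, 15, 2, 7, 3]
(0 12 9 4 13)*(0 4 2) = (0 12 9 2)(4 13) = [12, 1, 0, 3, 13, 5, 6, 7, 8, 2, 10, 11, 9, 4]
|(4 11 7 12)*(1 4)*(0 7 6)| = |(0 7 12 1 4 11 6)| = 7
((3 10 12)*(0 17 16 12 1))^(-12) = ((0 17 16 12 3 10 1))^(-12) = (0 16 3 1 17 12 10)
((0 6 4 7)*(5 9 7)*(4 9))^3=((0 6 9 7)(4 5))^3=(0 7 9 6)(4 5)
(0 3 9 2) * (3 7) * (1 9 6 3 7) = (0 1 9 2)(3 6) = [1, 9, 0, 6, 4, 5, 3, 7, 8, 2]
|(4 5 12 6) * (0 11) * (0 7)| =12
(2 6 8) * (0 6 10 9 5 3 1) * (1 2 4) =(0 6 8 4 1)(2 10 9 5 3) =[6, 0, 10, 2, 1, 3, 8, 7, 4, 5, 9]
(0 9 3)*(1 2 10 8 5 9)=(0 1 2 10 8 5 9 3)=[1, 2, 10, 0, 4, 9, 6, 7, 5, 3, 8]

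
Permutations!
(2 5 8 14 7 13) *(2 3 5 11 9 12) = [0, 1, 11, 5, 4, 8, 6, 13, 14, 12, 10, 9, 2, 3, 7] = (2 11 9 12)(3 5 8 14 7 13)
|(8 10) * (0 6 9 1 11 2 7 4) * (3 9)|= |(0 6 3 9 1 11 2 7 4)(8 10)|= 18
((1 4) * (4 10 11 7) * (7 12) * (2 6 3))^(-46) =(1 11 7)(2 3 6)(4 10 12)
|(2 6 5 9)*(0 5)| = 5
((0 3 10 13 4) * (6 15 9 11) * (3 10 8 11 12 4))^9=((0 10 13 3 8 11 6 15 9 12 4))^9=(0 12 15 11 3 10 4 9 6 8 13)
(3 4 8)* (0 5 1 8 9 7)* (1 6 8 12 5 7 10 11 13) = (0 7)(1 12 5 6 8 3 4 9 10 11 13) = [7, 12, 2, 4, 9, 6, 8, 0, 3, 10, 11, 13, 5, 1]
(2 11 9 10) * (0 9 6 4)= (0 9 10 2 11 6 4)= [9, 1, 11, 3, 0, 5, 4, 7, 8, 10, 2, 6]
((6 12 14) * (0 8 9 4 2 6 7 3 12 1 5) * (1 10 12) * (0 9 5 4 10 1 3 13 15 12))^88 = (0 9 8 10 5)(7 12 13 14 15)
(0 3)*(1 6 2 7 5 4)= (0 3)(1 6 2 7 5 4)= [3, 6, 7, 0, 1, 4, 2, 5]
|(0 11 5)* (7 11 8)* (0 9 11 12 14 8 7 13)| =6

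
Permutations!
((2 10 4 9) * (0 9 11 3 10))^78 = ((0 9 2)(3 10 4 11))^78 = (3 4)(10 11)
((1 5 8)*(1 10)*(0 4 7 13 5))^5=((0 4 7 13 5 8 10 1))^5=(0 8 7 1 5 4 10 13)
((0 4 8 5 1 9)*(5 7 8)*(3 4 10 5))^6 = ((0 10 5 1 9)(3 4)(7 8))^6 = (0 10 5 1 9)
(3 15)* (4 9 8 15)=[0, 1, 2, 4, 9, 5, 6, 7, 15, 8, 10, 11, 12, 13, 14, 3]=(3 4 9 8 15)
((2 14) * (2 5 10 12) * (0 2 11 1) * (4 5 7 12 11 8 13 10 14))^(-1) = (0 1 11 10 13 8 12 7 14 5 4 2) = ((0 2 4 5 14 7 12 8 13 10 11 1))^(-1)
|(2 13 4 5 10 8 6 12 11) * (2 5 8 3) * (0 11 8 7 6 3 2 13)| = 35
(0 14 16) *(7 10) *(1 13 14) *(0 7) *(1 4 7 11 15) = [4, 13, 2, 3, 7, 5, 6, 10, 8, 9, 0, 15, 12, 14, 16, 1, 11] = (0 4 7 10)(1 13 14 16 11 15)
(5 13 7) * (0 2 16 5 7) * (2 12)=(0 12 2 16 5 13)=[12, 1, 16, 3, 4, 13, 6, 7, 8, 9, 10, 11, 2, 0, 14, 15, 5]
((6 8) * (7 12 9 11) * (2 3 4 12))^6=(2 7 11 9 12 4 3)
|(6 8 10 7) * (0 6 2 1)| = 7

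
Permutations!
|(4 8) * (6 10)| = 2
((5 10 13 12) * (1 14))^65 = (1 14)(5 10 13 12) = ((1 14)(5 10 13 12))^65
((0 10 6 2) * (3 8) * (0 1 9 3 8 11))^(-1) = (0 11 3 9 1 2 6 10)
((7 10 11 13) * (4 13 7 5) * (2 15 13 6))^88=((2 15 13 5 4 6)(7 10 11))^88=(2 4 13)(5 15 6)(7 10 11)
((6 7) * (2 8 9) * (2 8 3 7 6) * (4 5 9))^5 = ((2 3 7)(4 5 9 8))^5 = (2 7 3)(4 5 9 8)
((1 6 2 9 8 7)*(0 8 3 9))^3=((0 8 7 1 6 2)(3 9))^3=(0 1)(2 7)(3 9)(6 8)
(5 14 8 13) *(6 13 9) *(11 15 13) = (5 14 8 9 6 11 15 13) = [0, 1, 2, 3, 4, 14, 11, 7, 9, 6, 10, 15, 12, 5, 8, 13]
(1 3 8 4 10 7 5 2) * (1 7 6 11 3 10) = [0, 10, 7, 8, 1, 2, 11, 5, 4, 9, 6, 3] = (1 10 6 11 3 8 4)(2 7 5)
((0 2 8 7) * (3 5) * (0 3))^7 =(0 2 8 7 3 5)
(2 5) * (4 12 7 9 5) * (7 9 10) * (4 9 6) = (2 9 5)(4 12 6)(7 10) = [0, 1, 9, 3, 12, 2, 4, 10, 8, 5, 7, 11, 6]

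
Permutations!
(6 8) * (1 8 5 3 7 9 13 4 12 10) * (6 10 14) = [0, 8, 2, 7, 12, 3, 5, 9, 10, 13, 1, 11, 14, 4, 6] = (1 8 10)(3 7 9 13 4 12 14 6 5)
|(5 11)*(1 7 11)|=4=|(1 7 11 5)|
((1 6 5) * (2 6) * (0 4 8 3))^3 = (0 3 8 4)(1 5 6 2) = ((0 4 8 3)(1 2 6 5))^3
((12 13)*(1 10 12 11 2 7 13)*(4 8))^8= ((1 10 12)(2 7 13 11)(4 8))^8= (13)(1 12 10)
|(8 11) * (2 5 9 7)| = |(2 5 9 7)(8 11)| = 4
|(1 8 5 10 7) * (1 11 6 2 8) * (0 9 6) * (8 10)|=|(0 9 6 2 10 7 11)(5 8)|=14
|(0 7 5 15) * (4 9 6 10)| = 4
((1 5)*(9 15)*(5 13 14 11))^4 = ((1 13 14 11 5)(9 15))^4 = (15)(1 5 11 14 13)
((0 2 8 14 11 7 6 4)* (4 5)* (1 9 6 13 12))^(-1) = (0 4 5 6 9 1 12 13 7 11 14 8 2)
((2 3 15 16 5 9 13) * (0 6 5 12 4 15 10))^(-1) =((0 6 5 9 13 2 3 10)(4 15 16 12))^(-1) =(0 10 3 2 13 9 5 6)(4 12 16 15)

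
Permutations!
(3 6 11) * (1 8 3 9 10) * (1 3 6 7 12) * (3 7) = (1 8 6 11 9 10 7 12) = [0, 8, 2, 3, 4, 5, 11, 12, 6, 10, 7, 9, 1]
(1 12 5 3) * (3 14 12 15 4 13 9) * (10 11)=(1 15 4 13 9 3)(5 14 12)(10 11)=[0, 15, 2, 1, 13, 14, 6, 7, 8, 3, 11, 10, 5, 9, 12, 4]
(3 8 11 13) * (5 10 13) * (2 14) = (2 14)(3 8 11 5 10 13) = [0, 1, 14, 8, 4, 10, 6, 7, 11, 9, 13, 5, 12, 3, 2]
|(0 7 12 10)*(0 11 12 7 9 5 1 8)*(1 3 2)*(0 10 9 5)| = 10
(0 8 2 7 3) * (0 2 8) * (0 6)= (8)(0 6)(2 7 3)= [6, 1, 7, 2, 4, 5, 0, 3, 8]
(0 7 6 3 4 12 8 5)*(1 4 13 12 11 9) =(0 7 6 3 13 12 8 5)(1 4 11 9) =[7, 4, 2, 13, 11, 0, 3, 6, 5, 1, 10, 9, 8, 12]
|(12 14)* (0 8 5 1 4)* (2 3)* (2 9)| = 30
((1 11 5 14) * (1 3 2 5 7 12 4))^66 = (1 11 7 12 4)(2 14)(3 5)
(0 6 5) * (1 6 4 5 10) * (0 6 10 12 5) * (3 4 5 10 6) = (0 5 3 4)(1 6 12 10) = [5, 6, 2, 4, 0, 3, 12, 7, 8, 9, 1, 11, 10]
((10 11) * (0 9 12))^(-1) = (0 12 9)(10 11)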